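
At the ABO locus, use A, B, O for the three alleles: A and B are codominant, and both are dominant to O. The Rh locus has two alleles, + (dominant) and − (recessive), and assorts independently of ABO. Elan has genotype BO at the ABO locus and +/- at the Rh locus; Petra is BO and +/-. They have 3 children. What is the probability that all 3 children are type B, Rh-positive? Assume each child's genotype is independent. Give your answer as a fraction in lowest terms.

729/4096

ABO cross BO × BO → 1/4 O, 3/4 B.
Rh cross +/- × +/- → 3/4 Rh+, 1/4 Rh-; so P(type B, Rh-positive) = 3/4 × 3/4 = 9/16 per child.
All 3 independent: (9/16)^3 = 729/4096.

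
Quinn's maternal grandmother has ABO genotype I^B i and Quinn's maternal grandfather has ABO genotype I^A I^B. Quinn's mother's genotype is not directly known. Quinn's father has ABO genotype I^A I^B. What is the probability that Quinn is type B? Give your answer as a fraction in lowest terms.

3/8

Quinn's mother's ABO genotype from I^B i × I^A I^B: 1/4 I^A I^B, 1/4 I^A i, 1/4 I^B I^B, 1/4 I^B i.
Crossing each possibility with the father I^A I^B and summing P(type B): 1/4·1/4 + 1/4·1/4 + 1/4·1/2 + 1/4·1/2 = 3/8.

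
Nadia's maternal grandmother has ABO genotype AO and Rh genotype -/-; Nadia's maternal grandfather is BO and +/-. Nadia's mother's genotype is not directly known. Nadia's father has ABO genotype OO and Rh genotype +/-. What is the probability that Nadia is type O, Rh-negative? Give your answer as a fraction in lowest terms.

Nadia's mother's ABO genotype from AO × BO: 1/4 AB, 1/4 AO, 1/4 BO, 1/4 OO.
Crossing each possibility with the father OO and summing P(type O): 1/4·0 + 1/4·1/2 + 1/4·1/2 + 1/4·1 = 1/2.
Similarly for Rh via the mother's Rh distribution: P(Rh-) = 3/8.
Independent loci: 1/2 × 3/8 = 3/16.

3/16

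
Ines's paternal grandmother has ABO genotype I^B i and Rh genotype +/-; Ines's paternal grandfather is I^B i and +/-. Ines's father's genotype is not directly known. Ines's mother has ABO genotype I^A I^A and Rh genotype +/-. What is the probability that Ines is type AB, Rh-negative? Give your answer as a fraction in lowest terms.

1/8

Ines's father's ABO genotype from I^B i × I^B i: 1/4 I^B I^B, 1/2 I^B i, 1/4 i i.
Crossing each possibility with the mother I^A I^A and summing P(type AB): 1/4·1 + 1/2·1/2 + 1/4·0 = 1/2.
Similarly for Rh via the father's Rh distribution: P(Rh-) = 1/4.
Independent loci: 1/2 × 1/4 = 1/8.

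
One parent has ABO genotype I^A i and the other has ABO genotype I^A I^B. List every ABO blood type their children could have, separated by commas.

A, B, AB

Gametes from I^A i × I^A I^B give offspring ABO genotypes I^A I^A, I^A I^B, I^A i, I^B i, i.e. phenotypes A, B, AB.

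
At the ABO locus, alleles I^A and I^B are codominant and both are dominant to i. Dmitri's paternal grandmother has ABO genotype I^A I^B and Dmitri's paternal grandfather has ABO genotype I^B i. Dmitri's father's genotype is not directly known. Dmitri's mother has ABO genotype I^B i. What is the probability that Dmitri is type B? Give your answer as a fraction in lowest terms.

5/8

Dmitri's father's ABO genotype from I^A I^B × I^B i: 1/4 I^A I^B, 1/4 I^A i, 1/4 I^B I^B, 1/4 I^B i.
Crossing each possibility with the mother I^B i and summing P(type B): 1/4·1/2 + 1/4·1/4 + 1/4·1 + 1/4·3/4 = 5/8.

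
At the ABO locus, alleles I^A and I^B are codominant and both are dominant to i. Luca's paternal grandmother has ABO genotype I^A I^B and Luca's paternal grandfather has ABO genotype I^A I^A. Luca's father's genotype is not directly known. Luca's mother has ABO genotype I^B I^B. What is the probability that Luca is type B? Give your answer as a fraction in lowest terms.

Luca's father's ABO genotype from I^A I^B × I^A I^A: 1/2 I^A I^A, 1/2 I^A I^B.
Crossing each possibility with the mother I^B I^B and summing P(type B): 1/2·0 + 1/2·1/2 = 1/4.

1/4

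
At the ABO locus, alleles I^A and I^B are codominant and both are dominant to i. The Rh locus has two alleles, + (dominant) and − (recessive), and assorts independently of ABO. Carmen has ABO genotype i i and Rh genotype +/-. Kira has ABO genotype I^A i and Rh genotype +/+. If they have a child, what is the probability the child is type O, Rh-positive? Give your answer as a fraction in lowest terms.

ABO cross i i × I^A i → offspring phenotypes: 1/2 O, 1/2 A.
Rh cross +/- × +/+ → 1 Rh+.
Independent loci: P(type O, Rh-positive) = 1/2 × 1 = 1/2.

1/2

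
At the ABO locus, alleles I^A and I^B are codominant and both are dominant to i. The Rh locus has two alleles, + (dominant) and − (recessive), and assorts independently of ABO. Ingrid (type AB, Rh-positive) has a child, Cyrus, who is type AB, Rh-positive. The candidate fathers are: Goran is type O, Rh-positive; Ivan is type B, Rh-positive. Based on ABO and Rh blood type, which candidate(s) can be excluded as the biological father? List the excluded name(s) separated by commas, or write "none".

A candidate is excluded only if no genotype consistent with his phenotype could produce a type AB, Rh-positive child with a type AB, Rh-positive mother.
Goran (type O, Rh+): no genotype consistent with that phenotype can produce a type-AB Rh+ child with a type-AB mother.

Goran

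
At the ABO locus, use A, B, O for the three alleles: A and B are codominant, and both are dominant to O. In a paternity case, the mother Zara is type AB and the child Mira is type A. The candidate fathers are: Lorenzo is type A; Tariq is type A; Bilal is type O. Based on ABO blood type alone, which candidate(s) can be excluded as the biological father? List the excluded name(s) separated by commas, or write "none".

A candidate is excluded only if no genotype consistent with his phenotype could produce a type A child with a type AB mother.
Every candidate has at least one consistent genotype combination, so none can be excluded.

none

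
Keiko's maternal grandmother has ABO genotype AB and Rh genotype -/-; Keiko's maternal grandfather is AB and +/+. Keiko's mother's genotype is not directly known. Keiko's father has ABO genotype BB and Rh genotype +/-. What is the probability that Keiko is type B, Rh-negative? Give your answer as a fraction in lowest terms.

1/8

Keiko's mother's ABO genotype from AB × AB: 1/4 AA, 1/2 AB, 1/4 BB.
Crossing each possibility with the father BB and summing P(type B): 1/4·0 + 1/2·1/2 + 1/4·1 = 1/2.
Similarly for Rh via the mother's Rh distribution: P(Rh-) = 1/4.
Independent loci: 1/2 × 1/4 = 1/8.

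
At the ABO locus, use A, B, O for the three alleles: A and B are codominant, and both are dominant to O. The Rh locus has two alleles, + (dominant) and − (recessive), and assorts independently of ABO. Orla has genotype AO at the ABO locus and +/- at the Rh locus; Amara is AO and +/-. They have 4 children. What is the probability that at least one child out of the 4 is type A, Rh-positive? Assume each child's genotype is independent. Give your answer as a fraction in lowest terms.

63135/65536

ABO cross AO × AO → 1/4 O, 3/4 A.
Rh cross +/- × +/- → 3/4 Rh+, 1/4 Rh-; so P(type A, Rh-positive) = 3/4 × 3/4 = 9/16 per child.
P(none) = (7/16)^4 = 2401/65536; P(at least one) = 1 − 2401/65536 = 63135/65536.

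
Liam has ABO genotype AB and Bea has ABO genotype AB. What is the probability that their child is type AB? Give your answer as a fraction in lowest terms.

1/2

ABO cross AB × AB → offspring phenotypes: 1/4 A, 1/4 B, 1/2 AB.
So P(type AB) = 1/2.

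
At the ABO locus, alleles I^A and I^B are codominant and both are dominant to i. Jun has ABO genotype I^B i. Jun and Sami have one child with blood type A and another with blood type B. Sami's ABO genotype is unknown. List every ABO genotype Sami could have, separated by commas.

For each candidate genotype of Sami, check whether crossing it with I^B i can produce every observed child phenotype.
  I^A I^A → possible child types {A, AB} ✗
  I^A I^B → possible child types {A, B, AB} ✓
  I^A i → possible child types {O, A, B, AB} ✓
  I^B I^B → possible child types {B} ✗
  I^B i → possible child types {O, B} ✗
  i i → possible child types {O, B} ✗

I^A I^B, I^A i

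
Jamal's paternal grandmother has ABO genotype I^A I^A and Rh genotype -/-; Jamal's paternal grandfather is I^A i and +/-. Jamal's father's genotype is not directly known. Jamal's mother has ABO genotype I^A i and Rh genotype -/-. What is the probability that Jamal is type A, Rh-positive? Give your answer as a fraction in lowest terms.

Jamal's father's ABO genotype from I^A I^A × I^A i: 1/2 I^A I^A, 1/2 I^A i.
Crossing each possibility with the mother I^A i and summing P(type A): 1/2·1 + 1/2·3/4 = 7/8.
Similarly for Rh via the father's Rh distribution: P(Rh+) = 1/4.
Independent loci: 7/8 × 1/4 = 7/32.

7/32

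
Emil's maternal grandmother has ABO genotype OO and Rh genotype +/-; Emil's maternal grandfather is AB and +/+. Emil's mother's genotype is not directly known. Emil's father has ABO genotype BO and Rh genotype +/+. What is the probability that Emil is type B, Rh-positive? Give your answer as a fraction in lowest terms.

Emil's mother's ABO genotype from OO × AB: 1/2 AO, 1/2 BO.
Crossing each possibility with the father BO and summing P(type B): 1/2·1/4 + 1/2·3/4 = 1/2.
Similarly for Rh via the mother's Rh distribution: P(Rh+) = 1.
Independent loci: 1/2 × 1 = 1/2.

1/2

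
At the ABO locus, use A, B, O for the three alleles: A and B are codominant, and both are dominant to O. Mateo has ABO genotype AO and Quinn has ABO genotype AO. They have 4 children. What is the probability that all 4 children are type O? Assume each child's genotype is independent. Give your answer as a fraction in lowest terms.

ABO cross AO × AO → 1/4 O, 3/4 A.
So P(type O) = 1/4 per child.
All 4 independent: (1/4)^4 = 1/256.

1/256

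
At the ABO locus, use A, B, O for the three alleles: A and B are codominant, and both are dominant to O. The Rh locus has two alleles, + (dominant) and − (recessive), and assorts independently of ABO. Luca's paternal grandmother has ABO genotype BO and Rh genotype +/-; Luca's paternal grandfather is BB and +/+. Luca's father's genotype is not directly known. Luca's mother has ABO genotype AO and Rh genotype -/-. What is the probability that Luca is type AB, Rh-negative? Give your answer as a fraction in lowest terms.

Luca's father's ABO genotype from BO × BB: 1/2 BB, 1/2 BO.
Crossing each possibility with the mother AO and summing P(type AB): 1/2·1/2 + 1/2·1/4 = 3/8.
Similarly for Rh via the father's Rh distribution: P(Rh-) = 1/4.
Independent loci: 3/8 × 1/4 = 3/32.

3/32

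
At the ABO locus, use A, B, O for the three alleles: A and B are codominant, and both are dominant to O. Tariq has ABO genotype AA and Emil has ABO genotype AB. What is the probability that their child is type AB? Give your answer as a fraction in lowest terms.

ABO cross AA × AB → offspring phenotypes: 1/2 A, 1/2 AB.
So P(type AB) = 1/2.

1/2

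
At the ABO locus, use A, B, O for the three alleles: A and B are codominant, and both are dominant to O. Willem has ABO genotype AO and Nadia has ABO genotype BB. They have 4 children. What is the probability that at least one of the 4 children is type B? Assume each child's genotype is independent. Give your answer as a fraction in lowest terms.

15/16

ABO cross AO × BB → 1/2 B, 1/2 AB.
So P(type B) = 1/2 per child.
P(none) = (1/2)^4 = 1/16; P(at least one) = 1 − 1/16 = 15/16.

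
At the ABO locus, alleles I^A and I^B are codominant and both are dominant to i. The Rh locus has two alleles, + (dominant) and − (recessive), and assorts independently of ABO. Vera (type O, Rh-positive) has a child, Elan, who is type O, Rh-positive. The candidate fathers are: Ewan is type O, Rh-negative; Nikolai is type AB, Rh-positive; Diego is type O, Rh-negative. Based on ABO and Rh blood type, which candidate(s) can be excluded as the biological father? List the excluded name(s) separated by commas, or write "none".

Nikolai

A candidate is excluded only if no genotype consistent with his phenotype could produce a type O, Rh-positive child with a type O, Rh-positive mother.
Nikolai (type AB, Rh+): no genotype consistent with that phenotype can produce a type-O Rh+ child with a type-O mother.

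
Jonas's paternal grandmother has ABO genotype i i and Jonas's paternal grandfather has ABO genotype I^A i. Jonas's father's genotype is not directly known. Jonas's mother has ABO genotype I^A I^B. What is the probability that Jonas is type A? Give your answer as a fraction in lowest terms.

Jonas's father's ABO genotype from i i × I^A i: 1/2 I^A i, 1/2 i i.
Crossing each possibility with the mother I^A I^B and summing P(type A): 1/2·1/2 + 1/2·1/2 = 1/2.

1/2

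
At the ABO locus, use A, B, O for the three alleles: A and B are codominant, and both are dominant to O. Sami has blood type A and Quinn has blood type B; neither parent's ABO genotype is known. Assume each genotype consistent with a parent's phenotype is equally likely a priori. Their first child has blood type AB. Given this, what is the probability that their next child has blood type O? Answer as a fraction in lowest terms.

1/36

Possible genotypes: Sami ∈ {AA, AO}; Quinn ∈ {BB, BO}.
Weight each parental genotype pair by prior × P(type-AB child):
  AA × BB: posterior weight 4/9; P(next child type O) = 0.
  AA × BO: posterior weight 2/9; P(next child type O) = 0.
  AO × BB: posterior weight 2/9; P(next child type O) = 0.
  AO × BO: posterior weight 1/9; P(next child type O) = 1/4.
Weighted sum = 1/36.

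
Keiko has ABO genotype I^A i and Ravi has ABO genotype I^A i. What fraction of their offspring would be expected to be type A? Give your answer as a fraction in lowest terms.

ABO cross I^A i × I^A i → offspring phenotypes: 1/4 O, 3/4 A.
So P(type A) = 3/4.

3/4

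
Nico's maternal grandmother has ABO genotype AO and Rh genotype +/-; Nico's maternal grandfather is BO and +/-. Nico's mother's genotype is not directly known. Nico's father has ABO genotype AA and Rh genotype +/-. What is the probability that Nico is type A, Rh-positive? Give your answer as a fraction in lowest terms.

9/16

Nico's mother's ABO genotype from AO × BO: 1/4 AB, 1/4 AO, 1/4 BO, 1/4 OO.
Crossing each possibility with the father AA and summing P(type A): 1/4·1/2 + 1/4·1 + 1/4·1/2 + 1/4·1 = 3/4.
Similarly for Rh via the mother's Rh distribution: P(Rh+) = 3/4.
Independent loci: 3/4 × 3/4 = 9/16.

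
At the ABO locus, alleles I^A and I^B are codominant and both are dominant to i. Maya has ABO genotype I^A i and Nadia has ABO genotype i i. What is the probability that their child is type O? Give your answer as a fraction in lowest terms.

1/2

ABO cross I^A i × i i → offspring phenotypes: 1/2 O, 1/2 A.
So P(type O) = 1/2.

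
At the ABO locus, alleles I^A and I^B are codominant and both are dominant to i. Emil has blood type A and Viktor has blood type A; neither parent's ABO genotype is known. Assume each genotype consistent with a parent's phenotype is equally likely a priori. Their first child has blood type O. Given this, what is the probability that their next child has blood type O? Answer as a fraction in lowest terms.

Possible genotypes: Emil ∈ {I^A I^A, I^A i}; Viktor ∈ {I^A I^A, I^A i}.
Weight each parental genotype pair by prior × P(type-O child):
  I^A i × I^A i: posterior weight 1; P(next child type O) = 1/4.
Weighted sum = 1/4.

1/4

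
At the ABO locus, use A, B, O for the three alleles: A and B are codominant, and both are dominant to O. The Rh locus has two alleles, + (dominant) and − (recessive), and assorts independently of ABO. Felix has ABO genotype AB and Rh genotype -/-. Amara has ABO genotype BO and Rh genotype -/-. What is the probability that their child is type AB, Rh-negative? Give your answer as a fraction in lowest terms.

1/4

ABO cross AB × BO → offspring phenotypes: 1/4 A, 1/2 B, 1/4 AB.
Rh cross -/- × -/- → 1 Rh-.
Independent loci: P(type AB, Rh-negative) = 1/4 × 1 = 1/4.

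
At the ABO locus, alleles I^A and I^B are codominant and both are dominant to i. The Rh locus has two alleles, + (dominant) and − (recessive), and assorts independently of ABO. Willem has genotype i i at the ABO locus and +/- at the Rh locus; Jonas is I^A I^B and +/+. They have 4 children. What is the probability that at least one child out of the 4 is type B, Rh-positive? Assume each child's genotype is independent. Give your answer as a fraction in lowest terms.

15/16

ABO cross i i × I^A I^B → 1/2 A, 1/2 B.
Rh cross +/- × +/+ → 1 Rh+; so P(type B, Rh-positive) = 1/2 × 1 = 1/2 per child.
P(none) = (1/2)^4 = 1/16; P(at least one) = 1 − 1/16 = 15/16.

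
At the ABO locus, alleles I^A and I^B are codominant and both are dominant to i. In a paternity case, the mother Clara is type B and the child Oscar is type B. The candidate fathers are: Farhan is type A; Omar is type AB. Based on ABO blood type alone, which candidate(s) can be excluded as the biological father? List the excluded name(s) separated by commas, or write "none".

none

A candidate is excluded only if no genotype consistent with his phenotype could produce a type B child with a type B mother.
Every candidate has at least one consistent genotype combination, so none can be excluded.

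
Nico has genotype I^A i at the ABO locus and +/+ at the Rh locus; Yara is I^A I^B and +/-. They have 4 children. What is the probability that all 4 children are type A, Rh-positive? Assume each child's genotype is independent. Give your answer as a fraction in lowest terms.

ABO cross I^A i × I^A I^B → 1/2 A, 1/4 B, 1/4 AB.
Rh cross +/+ × +/- → 1 Rh+; so P(type A, Rh-positive) = 1/2 × 1 = 1/2 per child.
All 4 independent: (1/2)^4 = 1/16.

1/16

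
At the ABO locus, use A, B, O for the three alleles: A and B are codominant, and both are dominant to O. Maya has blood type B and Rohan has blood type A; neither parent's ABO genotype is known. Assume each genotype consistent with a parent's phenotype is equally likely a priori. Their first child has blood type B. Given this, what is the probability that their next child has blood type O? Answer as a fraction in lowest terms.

Possible genotypes: Maya ∈ {BB, BO}; Rohan ∈ {AA, AO}.
Weight each parental genotype pair by prior × P(type-B child):
  BB × AO: posterior weight 2/3; P(next child type O) = 0.
  BO × AO: posterior weight 1/3; P(next child type O) = 1/4.
Weighted sum = 1/12.

1/12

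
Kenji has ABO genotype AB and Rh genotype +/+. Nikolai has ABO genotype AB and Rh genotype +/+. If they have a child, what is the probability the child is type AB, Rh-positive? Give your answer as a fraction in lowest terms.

ABO cross AB × AB → offspring phenotypes: 1/4 A, 1/4 B, 1/2 AB.
Rh cross +/+ × +/+ → 1 Rh+.
Independent loci: P(type AB, Rh-positive) = 1/2 × 1 = 1/2.

1/2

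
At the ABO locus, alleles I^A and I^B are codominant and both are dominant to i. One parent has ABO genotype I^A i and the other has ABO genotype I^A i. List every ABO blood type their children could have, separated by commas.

O, A

Gametes from I^A i × I^A i give offspring ABO genotypes I^A I^A, I^A i, i i, i.e. phenotypes O, A.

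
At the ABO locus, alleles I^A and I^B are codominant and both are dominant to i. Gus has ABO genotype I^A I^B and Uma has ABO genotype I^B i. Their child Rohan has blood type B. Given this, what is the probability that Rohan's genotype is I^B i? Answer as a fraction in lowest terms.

1/2

Cross I^A I^B × I^B i → 1/4 I^A I^B, 1/4 I^A i, 1/4 I^B I^B, 1/4 I^B i.
Type-B genotypes among offspring: I^B I^B (1/4), I^B i (1/4); total 1/2.
P(I^B i | type B) = (1/4) / (1/2) = 1/2.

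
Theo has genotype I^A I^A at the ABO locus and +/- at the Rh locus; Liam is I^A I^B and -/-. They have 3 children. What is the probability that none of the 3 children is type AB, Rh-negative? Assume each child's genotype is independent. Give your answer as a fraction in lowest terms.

27/64

ABO cross I^A I^A × I^A I^B → 1/2 A, 1/2 AB.
Rh cross +/- × -/- → 1/2 Rh+, 1/2 Rh-; so P(type AB, Rh-negative) = 1/2 × 1/2 = 1/4 per child.
P(not type AB, Rh-negative) = 3/4 for one child; (3/4)^3 = 27/64.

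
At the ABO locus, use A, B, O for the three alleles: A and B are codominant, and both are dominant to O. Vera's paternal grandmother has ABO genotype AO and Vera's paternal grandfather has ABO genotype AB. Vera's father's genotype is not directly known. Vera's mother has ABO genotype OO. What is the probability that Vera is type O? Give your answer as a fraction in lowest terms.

1/4

Vera's father's ABO genotype from AO × AB: 1/4 AA, 1/4 AB, 1/4 AO, 1/4 BO.
Crossing each possibility with the mother OO and summing P(type O): 1/4·0 + 1/4·0 + 1/4·1/2 + 1/4·1/2 = 1/4.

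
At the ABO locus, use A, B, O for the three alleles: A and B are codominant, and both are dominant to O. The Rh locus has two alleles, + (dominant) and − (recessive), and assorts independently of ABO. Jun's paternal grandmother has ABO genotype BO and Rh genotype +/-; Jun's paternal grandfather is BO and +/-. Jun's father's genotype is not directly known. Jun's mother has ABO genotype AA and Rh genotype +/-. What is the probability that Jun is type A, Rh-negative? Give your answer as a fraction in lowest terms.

Jun's father's ABO genotype from BO × BO: 1/4 BB, 1/2 BO, 1/4 OO.
Crossing each possibility with the mother AA and summing P(type A): 1/4·0 + 1/2·1/2 + 1/4·1 = 1/2.
Similarly for Rh via the father's Rh distribution: P(Rh-) = 1/4.
Independent loci: 1/2 × 1/4 = 1/8.

1/8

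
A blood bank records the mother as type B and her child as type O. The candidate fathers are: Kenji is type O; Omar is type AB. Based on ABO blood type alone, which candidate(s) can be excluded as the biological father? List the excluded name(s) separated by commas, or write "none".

A candidate is excluded only if no genotype consistent with his phenotype could produce a type O child with a type B mother.
Omar (type AB): no genotype consistent with that phenotype can produce a type-O child with a type-B mother.

Omar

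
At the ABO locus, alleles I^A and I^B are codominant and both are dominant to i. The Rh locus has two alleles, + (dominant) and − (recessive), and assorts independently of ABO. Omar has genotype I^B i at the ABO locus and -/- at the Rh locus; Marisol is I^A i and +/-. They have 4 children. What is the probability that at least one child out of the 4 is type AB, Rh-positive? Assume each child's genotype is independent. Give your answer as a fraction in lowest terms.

1695/4096

ABO cross I^B i × I^A i → 1/4 O, 1/4 A, 1/4 B, 1/4 AB.
Rh cross -/- × +/- → 1/2 Rh+, 1/2 Rh-; so P(type AB, Rh-positive) = 1/4 × 1/2 = 1/8 per child.
P(none) = (7/8)^4 = 2401/4096; P(at least one) = 1 − 2401/4096 = 1695/4096.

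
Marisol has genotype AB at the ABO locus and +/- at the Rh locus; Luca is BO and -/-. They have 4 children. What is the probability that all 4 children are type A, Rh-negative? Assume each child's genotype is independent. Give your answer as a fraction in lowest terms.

ABO cross AB × BO → 1/4 A, 1/2 B, 1/4 AB.
Rh cross +/- × -/- → 1/2 Rh+, 1/2 Rh-; so P(type A, Rh-negative) = 1/4 × 1/2 = 1/8 per child.
All 4 independent: (1/8)^4 = 1/4096.

1/4096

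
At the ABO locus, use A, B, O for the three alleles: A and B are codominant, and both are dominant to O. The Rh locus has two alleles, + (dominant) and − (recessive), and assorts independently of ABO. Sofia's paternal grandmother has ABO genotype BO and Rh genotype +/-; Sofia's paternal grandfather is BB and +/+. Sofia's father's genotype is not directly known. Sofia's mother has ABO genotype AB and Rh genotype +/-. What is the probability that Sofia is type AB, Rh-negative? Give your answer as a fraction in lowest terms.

3/64

Sofia's father's ABO genotype from BO × BB: 1/2 BB, 1/2 BO.
Crossing each possibility with the mother AB and summing P(type AB): 1/2·1/2 + 1/2·1/4 = 3/8.
Similarly for Rh via the father's Rh distribution: P(Rh-) = 1/8.
Independent loci: 3/8 × 1/8 = 3/64.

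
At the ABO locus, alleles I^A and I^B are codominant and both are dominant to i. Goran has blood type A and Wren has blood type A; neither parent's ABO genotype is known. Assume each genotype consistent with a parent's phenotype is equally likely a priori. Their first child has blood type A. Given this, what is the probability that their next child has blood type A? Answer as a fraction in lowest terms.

19/20

Possible genotypes: Goran ∈ {I^A I^A, I^A i}; Wren ∈ {I^A I^A, I^A i}.
Weight each parental genotype pair by prior × P(type-A child):
  I^A I^A × I^A I^A: posterior weight 4/15; P(next child type A) = 1.
  I^A I^A × I^A i: posterior weight 4/15; P(next child type A) = 1.
  I^A i × I^A I^A: posterior weight 4/15; P(next child type A) = 1.
  I^A i × I^A i: posterior weight 1/5; P(next child type A) = 3/4.
Weighted sum = 19/20.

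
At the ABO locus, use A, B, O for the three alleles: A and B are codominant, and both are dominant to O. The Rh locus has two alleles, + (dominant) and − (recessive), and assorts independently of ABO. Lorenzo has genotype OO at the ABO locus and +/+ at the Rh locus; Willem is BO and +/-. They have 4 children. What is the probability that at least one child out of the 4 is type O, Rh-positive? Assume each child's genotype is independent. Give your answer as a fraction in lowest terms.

ABO cross OO × BO → 1/2 O, 1/2 B.
Rh cross +/+ × +/- → 1 Rh+; so P(type O, Rh-positive) = 1/2 × 1 = 1/2 per child.
P(none) = (1/2)^4 = 1/16; P(at least one) = 1 − 1/16 = 15/16.

15/16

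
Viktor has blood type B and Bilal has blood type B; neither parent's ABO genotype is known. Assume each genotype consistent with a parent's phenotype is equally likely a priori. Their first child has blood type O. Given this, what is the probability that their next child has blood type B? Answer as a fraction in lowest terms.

Possible genotypes: Viktor ∈ {BB, BO}; Bilal ∈ {BB, BO}.
Weight each parental genotype pair by prior × P(type-O child):
  BO × BO: posterior weight 1; P(next child type B) = 3/4.
Weighted sum = 3/4.

3/4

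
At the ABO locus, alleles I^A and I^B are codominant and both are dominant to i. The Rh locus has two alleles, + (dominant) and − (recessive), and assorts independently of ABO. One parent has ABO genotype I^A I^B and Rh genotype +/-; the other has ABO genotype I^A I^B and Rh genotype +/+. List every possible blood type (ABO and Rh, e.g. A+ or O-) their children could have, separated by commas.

Gametes from I^A I^B × I^A I^B give offspring ABO genotypes I^A I^A, I^A I^B, I^B I^B, i.e. phenotypes A, B, AB.
Rh cross +/- × +/+ → phenotypes Rh+.
Combining independently: A+, B+, AB+.

A+, B+, AB+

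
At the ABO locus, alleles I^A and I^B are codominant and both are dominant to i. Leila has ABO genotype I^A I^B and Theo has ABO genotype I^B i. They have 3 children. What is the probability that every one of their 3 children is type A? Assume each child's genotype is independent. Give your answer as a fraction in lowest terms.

1/64

ABO cross I^A I^B × I^B i → 1/4 A, 1/2 B, 1/4 AB.
So P(type A) = 1/4 per child.
All 3 independent: (1/4)^3 = 1/64.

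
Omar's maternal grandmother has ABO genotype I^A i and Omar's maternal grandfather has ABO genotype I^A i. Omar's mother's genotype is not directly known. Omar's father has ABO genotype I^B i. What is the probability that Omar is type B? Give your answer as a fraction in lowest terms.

1/4

Omar's mother's ABO genotype from I^A i × I^A i: 1/4 I^A I^A, 1/2 I^A i, 1/4 i i.
Crossing each possibility with the father I^B i and summing P(type B): 1/4·0 + 1/2·1/4 + 1/4·1/2 = 1/4.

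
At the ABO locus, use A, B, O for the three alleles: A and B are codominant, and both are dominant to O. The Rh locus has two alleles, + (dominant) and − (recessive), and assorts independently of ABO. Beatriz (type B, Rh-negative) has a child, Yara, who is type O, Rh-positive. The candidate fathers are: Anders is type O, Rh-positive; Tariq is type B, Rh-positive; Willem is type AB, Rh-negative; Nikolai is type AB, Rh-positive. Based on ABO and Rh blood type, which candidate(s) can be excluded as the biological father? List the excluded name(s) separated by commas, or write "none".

A candidate is excluded only if no genotype consistent with his phenotype could produce a type O, Rh-positive child with a type B, Rh-negative mother.
Willem (type AB, Rh-): no genotype consistent with that phenotype can produce a type-O Rh+ child with a type-B mother.
Nikolai (type AB, Rh+): no genotype consistent with that phenotype can produce a type-O Rh+ child with a type-B mother.

Willem, Nikolai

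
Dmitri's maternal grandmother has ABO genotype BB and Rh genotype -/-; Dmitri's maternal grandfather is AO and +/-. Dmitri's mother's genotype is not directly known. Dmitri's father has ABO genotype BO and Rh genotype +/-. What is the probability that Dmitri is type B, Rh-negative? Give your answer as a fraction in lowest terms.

15/64

Dmitri's mother's ABO genotype from BB × AO: 1/2 AB, 1/2 BO.
Crossing each possibility with the father BO and summing P(type B): 1/2·1/2 + 1/2·3/4 = 5/8.
Similarly for Rh via the mother's Rh distribution: P(Rh-) = 3/8.
Independent loci: 5/8 × 3/8 = 15/64.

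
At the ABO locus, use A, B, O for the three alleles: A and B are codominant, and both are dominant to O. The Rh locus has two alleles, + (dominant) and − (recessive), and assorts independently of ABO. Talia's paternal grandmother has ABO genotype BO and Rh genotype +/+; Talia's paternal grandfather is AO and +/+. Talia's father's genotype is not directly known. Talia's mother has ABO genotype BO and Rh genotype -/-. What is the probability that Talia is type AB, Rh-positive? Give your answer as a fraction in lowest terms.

1/8

Talia's father's ABO genotype from BO × AO: 1/4 AB, 1/4 AO, 1/4 BO, 1/4 OO.
Crossing each possibility with the mother BO and summing P(type AB): 1/4·1/4 + 1/4·1/4 + 1/4·0 + 1/4·0 = 1/8.
Similarly for Rh via the father's Rh distribution: P(Rh+) = 1.
Independent loci: 1/8 × 1 = 1/8.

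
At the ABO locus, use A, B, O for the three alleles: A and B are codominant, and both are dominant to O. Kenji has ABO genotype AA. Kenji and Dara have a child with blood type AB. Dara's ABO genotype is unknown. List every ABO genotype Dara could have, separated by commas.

For each candidate genotype of Dara, check whether crossing it with AA can produce every observed child phenotype.
  AA → possible child types {A} ✗
  AB → possible child types {A, AB} ✓
  AO → possible child types {A} ✗
  BB → possible child types {AB} ✓
  BO → possible child types {A, AB} ✓
  OO → possible child types {A} ✗

AB, BB, BO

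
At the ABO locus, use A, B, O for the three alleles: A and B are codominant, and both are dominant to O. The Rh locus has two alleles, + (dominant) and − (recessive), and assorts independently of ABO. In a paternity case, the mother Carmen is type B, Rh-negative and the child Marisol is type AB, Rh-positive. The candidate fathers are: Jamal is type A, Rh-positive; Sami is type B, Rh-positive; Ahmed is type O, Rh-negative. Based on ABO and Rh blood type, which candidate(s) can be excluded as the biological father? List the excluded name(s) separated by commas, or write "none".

A candidate is excluded only if no genotype consistent with his phenotype could produce a type AB, Rh-positive child with a type B, Rh-negative mother.
Sami (type B, Rh+): no genotype consistent with that phenotype can produce a type-AB Rh+ child with a type-B mother.
Ahmed (type O, Rh-): no genotype consistent with that phenotype can produce a type-AB Rh+ child with a type-B mother.

Sami, Ahmed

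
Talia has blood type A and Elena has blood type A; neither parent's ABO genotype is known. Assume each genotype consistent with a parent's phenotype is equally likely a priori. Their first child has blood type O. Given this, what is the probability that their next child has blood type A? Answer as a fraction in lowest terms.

3/4

Possible genotypes: Talia ∈ {AA, AO}; Elena ∈ {AA, AO}.
Weight each parental genotype pair by prior × P(type-O child):
  AO × AO: posterior weight 1; P(next child type A) = 3/4.
Weighted sum = 3/4.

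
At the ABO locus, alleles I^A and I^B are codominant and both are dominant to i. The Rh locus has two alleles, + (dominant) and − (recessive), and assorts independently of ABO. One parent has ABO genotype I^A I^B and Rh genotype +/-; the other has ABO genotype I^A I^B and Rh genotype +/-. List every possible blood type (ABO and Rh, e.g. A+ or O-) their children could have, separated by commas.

Gametes from I^A I^B × I^A I^B give offspring ABO genotypes I^A I^A, I^A I^B, I^B I^B, i.e. phenotypes A, B, AB.
Rh cross +/- × +/- → phenotypes Rh+, Rh-.
Combining independently: A+, A-, B+, B-, AB+, AB-.

A+, A-, B+, B-, AB+, AB-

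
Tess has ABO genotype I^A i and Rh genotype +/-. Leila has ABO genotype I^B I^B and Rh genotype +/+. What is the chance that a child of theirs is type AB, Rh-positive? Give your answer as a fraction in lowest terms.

1/2

ABO cross I^A i × I^B I^B → offspring phenotypes: 1/2 B, 1/2 AB.
Rh cross +/- × +/+ → 1 Rh+.
Independent loci: P(type AB, Rh-positive) = 1/2 × 1 = 1/2.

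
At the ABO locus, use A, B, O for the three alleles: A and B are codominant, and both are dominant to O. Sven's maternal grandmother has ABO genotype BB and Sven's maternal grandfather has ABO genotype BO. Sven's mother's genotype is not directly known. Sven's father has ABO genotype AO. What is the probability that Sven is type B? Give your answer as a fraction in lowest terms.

Sven's mother's ABO genotype from BB × BO: 1/2 BB, 1/2 BO.
Crossing each possibility with the father AO and summing P(type B): 1/2·1/2 + 1/2·1/4 = 3/8.

3/8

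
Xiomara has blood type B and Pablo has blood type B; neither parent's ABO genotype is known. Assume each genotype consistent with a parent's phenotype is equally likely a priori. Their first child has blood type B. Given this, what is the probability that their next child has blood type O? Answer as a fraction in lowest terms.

1/20

Possible genotypes: Xiomara ∈ {BB, BO}; Pablo ∈ {BB, BO}.
Weight each parental genotype pair by prior × P(type-B child):
  BB × BB: posterior weight 4/15; P(next child type O) = 0.
  BB × BO: posterior weight 4/15; P(next child type O) = 0.
  BO × BB: posterior weight 4/15; P(next child type O) = 0.
  BO × BO: posterior weight 1/5; P(next child type O) = 1/4.
Weighted sum = 1/20.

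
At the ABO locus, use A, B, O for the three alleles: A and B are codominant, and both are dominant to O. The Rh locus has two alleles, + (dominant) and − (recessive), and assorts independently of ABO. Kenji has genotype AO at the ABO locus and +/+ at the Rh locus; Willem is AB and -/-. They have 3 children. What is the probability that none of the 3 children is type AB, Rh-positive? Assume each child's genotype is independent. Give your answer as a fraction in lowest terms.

27/64

ABO cross AO × AB → 1/2 A, 1/4 B, 1/4 AB.
Rh cross +/+ × -/- → 1 Rh+; so P(type AB, Rh-positive) = 1/4 × 1 = 1/4 per child.
P(not type AB, Rh-positive) = 3/4 for one child; (3/4)^3 = 27/64.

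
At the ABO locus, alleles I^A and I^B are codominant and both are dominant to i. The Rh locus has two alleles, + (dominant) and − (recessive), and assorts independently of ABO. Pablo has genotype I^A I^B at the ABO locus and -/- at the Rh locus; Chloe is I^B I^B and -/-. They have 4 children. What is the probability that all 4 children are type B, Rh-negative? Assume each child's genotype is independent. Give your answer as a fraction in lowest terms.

ABO cross I^A I^B × I^B I^B → 1/2 B, 1/2 AB.
Rh cross -/- × -/- → 1 Rh-; so P(type B, Rh-negative) = 1/2 × 1 = 1/2 per child.
All 4 independent: (1/2)^4 = 1/16.

1/16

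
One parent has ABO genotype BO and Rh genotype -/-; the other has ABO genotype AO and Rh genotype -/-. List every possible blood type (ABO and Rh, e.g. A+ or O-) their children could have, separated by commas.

Gametes from BO × AO give offspring ABO genotypes AB, AO, BO, OO, i.e. phenotypes O, A, B, AB.
Rh cross -/- × -/- → phenotypes Rh-.
Combining independently: O-, A-, B-, AB-.

O-, A-, B-, AB-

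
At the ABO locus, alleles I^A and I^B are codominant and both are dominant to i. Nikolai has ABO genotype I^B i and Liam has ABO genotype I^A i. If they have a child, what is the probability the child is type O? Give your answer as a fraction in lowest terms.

ABO cross I^B i × I^A i → offspring phenotypes: 1/4 O, 1/4 A, 1/4 B, 1/4 AB.
So P(type O) = 1/4.

1/4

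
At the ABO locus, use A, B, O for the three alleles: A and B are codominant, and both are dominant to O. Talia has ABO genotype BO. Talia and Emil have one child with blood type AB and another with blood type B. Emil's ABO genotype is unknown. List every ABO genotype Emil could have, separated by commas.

AB, AO

For each candidate genotype of Emil, check whether crossing it with BO can produce every observed child phenotype.
  AA → possible child types {A, AB} ✗
  AB → possible child types {A, B, AB} ✓
  AO → possible child types {O, A, B, AB} ✓
  BB → possible child types {B} ✗
  BO → possible child types {O, B} ✗
  OO → possible child types {O, B} ✗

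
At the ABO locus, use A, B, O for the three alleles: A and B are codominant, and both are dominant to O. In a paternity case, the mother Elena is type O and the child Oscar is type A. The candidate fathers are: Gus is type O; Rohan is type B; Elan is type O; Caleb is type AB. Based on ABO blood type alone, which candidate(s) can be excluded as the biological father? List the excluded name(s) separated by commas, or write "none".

Gus, Rohan, Elan

A candidate is excluded only if no genotype consistent with his phenotype could produce a type A child with a type O mother.
Gus (type O): no genotype consistent with that phenotype can produce a type-A child with a type-O mother.
Rohan (type B): no genotype consistent with that phenotype can produce a type-A child with a type-O mother.
Elan (type O): no genotype consistent with that phenotype can produce a type-A child with a type-O mother.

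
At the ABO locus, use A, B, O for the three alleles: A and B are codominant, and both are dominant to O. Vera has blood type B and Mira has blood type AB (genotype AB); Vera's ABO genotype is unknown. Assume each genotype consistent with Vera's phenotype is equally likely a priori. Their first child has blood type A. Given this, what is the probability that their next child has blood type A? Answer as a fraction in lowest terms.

Possible genotypes: Vera ∈ {BB, BO}; Mira ∈ {AB}.
Weight each parental genotype pair by prior × P(type-A child):
  BO × AB: posterior weight 1; P(next child type A) = 1/4.
Weighted sum = 1/4.

1/4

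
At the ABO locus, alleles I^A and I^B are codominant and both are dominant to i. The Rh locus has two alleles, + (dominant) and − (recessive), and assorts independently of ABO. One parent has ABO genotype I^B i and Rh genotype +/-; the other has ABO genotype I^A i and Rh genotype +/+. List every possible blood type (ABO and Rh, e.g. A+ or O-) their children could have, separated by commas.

O+, A+, B+, AB+

Gametes from I^B i × I^A i give offspring ABO genotypes I^A I^B, I^A i, I^B i, i i, i.e. phenotypes O, A, B, AB.
Rh cross +/- × +/+ → phenotypes Rh+.
Combining independently: O+, A+, B+, AB+.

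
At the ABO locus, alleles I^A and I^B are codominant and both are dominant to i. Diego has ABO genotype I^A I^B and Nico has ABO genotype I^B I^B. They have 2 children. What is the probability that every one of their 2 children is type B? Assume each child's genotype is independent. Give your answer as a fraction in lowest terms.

1/4

ABO cross I^A I^B × I^B I^B → 1/2 B, 1/2 AB.
So P(type B) = 1/2 per child.
All 2 independent: (1/2)^2 = 1/4.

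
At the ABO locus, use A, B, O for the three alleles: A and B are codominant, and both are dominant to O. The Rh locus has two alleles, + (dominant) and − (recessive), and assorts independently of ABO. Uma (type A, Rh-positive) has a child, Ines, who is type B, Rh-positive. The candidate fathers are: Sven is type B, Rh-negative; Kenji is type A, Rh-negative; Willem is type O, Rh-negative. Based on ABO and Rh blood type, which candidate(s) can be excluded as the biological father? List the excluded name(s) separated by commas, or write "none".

A candidate is excluded only if no genotype consistent with his phenotype could produce a type B, Rh-positive child with a type A, Rh-positive mother.
Kenji (type A, Rh-): no genotype consistent with that phenotype can produce a type-B Rh+ child with a type-A mother.
Willem (type O, Rh-): no genotype consistent with that phenotype can produce a type-B Rh+ child with a type-A mother.

Kenji, Willem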